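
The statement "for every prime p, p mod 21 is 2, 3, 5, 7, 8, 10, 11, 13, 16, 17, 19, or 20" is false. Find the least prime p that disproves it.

p = 43

For p = 2, 3, 5, 7, …, 31, 37, 41 the conclusion holds.
p = 43: 43 mod 21 = 1 — not in {2, 3, 5, 7, 8, 10, 11, 13, 16, 17, 19, 20}.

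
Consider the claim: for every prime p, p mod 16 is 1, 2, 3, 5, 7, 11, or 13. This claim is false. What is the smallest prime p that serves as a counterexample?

For p = 2, 3, 5, 7, 11, 13, 17, 19, 23, 29 the conclusion holds.
p = 31: 31 mod 16 = 15 — not in {1, 2, 3, 5, 7, 11, 13}.
Thus p = 31 disproves the claim, and no smaller p works.

p = 31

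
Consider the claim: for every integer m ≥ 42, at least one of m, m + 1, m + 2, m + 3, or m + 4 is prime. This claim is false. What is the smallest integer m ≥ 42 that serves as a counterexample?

A counterexample is any integer m ≥ 42 such that m, m + 1, m + 2, m + 3, m + 4 are all composite; we check each in order.
m = 42: 43 is prime.
m = 43: 43 is prime.
m = 44: 47 is prime.
m = 45: 47 is prime.
m = 46: 47 is prime.
m = 47: 47 is prime.
m = 48: 48 = 2 × 24; 49 = 7 × 7; 50 = 2 × 25; 51 = 3 × 17; 52 = 2 × 26 — all composite.
Thus m = 48 disproves the claim, and no smaller m works.

m = 48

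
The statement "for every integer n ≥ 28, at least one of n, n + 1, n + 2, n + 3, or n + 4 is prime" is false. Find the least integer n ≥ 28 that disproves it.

n = 32

We need the least integer n ≥ 28 for which n, n + 1, n + 2, n + 3, n + 4 are all composite.
n = 28: 29 is prime.
n = 29: 29 is prime.
n = 30: 31 is prime.
n = 31: 31 is prime.
n = 32: 32 = 2 × 16; 33 = 3 × 11; 34 = 2 × 17; 35 = 5 × 7; 36 = 2 × 18 — all composite.
So n = 32 is the smallest counterexample.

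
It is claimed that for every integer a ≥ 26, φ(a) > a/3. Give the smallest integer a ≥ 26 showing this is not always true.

We need the least integer a ≥ 26 for which the claim fails.
For a = 26, 27, 28, 29 the conclusion holds.
a = 30: φ(30) = 8 and 30/3 = 10, so φ(30) ≤ 30/3.

a = 30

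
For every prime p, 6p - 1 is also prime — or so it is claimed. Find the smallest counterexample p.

p = 11

p = 2: 6p - 1 = 11, prime.
p = 3: 6p - 1 = 17, prime.
p = 5: 6p - 1 = 29, prime.
p = 7: 6p - 1 = 41, prime.
p = 11: 6p - 1 = 65 = 5 × 13, not prime.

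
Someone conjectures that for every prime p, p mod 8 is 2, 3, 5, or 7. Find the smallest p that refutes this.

p = 17

p = 2: 2 mod 8 = 2.
p = 3: 3 mod 8 = 3.
p = 5: 5 mod 8 = 5.
p = 7: 7 mod 8 = 7.
p = 11: 11 mod 8 = 3.
p = 13: 13 mod 8 = 5.
p = 17: 17 mod 8 = 1 — not in {2, 3, 5, 7}.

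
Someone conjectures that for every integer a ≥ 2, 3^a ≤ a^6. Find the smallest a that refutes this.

We need the least integer a ≥ 2 for which 3^a > a^6.
For a = 2, 3, 4, 5, …, 12, 13, 14 the conclusion holds.
a = 15: 3^a = 14348907 and a^6 = 11390625, so 14348907 > 11390625.

a = 15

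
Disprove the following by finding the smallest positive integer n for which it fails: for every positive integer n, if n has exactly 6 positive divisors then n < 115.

n = 116

Check each positive integer n in order until n has exactly 6 positive divisors but the claim fails.
The first 16 eligible values, up to n = 99, all satisfy the conclusion.
n = 116: τ(116) = 6; 116 ≥ 115.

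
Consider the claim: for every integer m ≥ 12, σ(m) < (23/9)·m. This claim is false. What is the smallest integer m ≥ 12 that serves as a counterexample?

m = 48

Check each integer m ≥ 12 in order until the claim fails.
The first 36 eligible values, up to m = 47, all satisfy the conclusion.
m = 48: σ(48) = 124; 124 ≥ 368/3.
Thus m = 48 disproves the claim, and no smaller m works.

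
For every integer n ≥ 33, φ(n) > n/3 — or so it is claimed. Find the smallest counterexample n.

Check each integer n ≥ 33 in order until the claim fails.
n = 33: φ(33) = 20 and 33/3 = 11, so φ(33) > 33/3.
n = 34: φ(34) = 16 and 34/3 = 34/3, so φ(34) > 34/3.
n = 35: φ(35) = 24 and 35/3 = 35/3, so φ(35) > 35/3.
n = 36: φ(36) = 12 and 36/3 = 12, so φ(36) ≤ 36/3.

n = 36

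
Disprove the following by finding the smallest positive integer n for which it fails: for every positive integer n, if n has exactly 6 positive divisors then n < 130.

Check each positive integer n in order until n has exactly 6 positive divisors but the claim fails.
The first 19 eligible values, up to n = 124, all satisfy the conclusion.
n = 147: τ(147) = 6; 147 ≥ 130.
Thus n = 147 disproves the claim, and no smaller n works.

n = 147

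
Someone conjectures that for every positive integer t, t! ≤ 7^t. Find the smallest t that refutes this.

t = 17

A counterexample is any positive integer t such that t! > 7^t; we check each in order.
The first 16 eligible values, up to t = 16, all satisfy the conclusion.
t = 17: t! = 355687428096000 and 7^t = 232630513987207, so 355687428096000 > 232630513987207.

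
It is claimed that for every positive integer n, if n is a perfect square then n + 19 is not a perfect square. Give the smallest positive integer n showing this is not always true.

n = 81

A counterexample is any positive integer n such that n is a perfect square but n + 19 is a perfect square; we check each in order.
The first 8 eligible values, up to n = 64, all satisfy the conclusion.
n = 81: 81 = 9² and 81 + 19 = 100 = 10².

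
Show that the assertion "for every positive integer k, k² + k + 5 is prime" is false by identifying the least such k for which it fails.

k = 4

For k = 1, 2, 3 the conclusion holds.
k = 4: k² + k + 5 = 25 = 5 × 5, composite.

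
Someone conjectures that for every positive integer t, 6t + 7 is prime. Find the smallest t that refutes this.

t = 3

t = 1: 6t + 7 = 13, prime.
t = 2: 6t + 7 = 19, prime.
t = 3: 6t + 7 = 25 = 5 × 5, composite.
Thus t = 3 disproves the claim, and no smaller t works.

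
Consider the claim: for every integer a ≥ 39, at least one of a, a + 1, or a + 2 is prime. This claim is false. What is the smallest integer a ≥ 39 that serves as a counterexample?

a = 44

A counterexample is any integer a ≥ 39 such that a, a + 1, a + 2 are all composite; we check each in order.
The first 5 eligible values, up to a = 43, all satisfy the conclusion.
a = 44: 44 = 2 × 22; 45 = 3 × 15; 46 = 2 × 23 — all composite.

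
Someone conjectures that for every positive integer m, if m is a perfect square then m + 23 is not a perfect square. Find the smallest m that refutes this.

m = 121

A counterexample is any positive integer m such that m is a perfect square but m + 23 is a perfect square; we check each in order.
For m = 1, 4, 9, 16, 25, 36, 49, 64, 81, 100 the conclusion holds.
m = 121: 121 = 11² and 121 + 23 = 144 = 12².
Thus m = 121 disproves the claim, and no smaller m works.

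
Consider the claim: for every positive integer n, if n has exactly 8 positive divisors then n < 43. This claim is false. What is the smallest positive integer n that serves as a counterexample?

A counterexample is any positive integer n such that n has exactly 8 positive divisors but the claim fails; we check each in order.
The first 4 eligible values, up to n = 42, all satisfy the conclusion.
n = 54: τ(54) = 8; 54 ≥ 43.
Thus n = 54 disproves the claim, and no smaller n works.

n = 54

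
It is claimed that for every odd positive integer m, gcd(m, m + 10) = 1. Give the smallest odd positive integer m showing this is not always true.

m = 5

Check each odd positive integer m in order until gcd(m, m + 10) > 1.
m = 1: gcd(1, 11) = 1.
m = 3: gcd(3, 13) = 1.
m = 5: gcd(5, 15) = 5.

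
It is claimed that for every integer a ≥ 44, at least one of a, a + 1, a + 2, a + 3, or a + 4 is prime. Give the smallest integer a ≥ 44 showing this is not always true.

a = 48

A counterexample is any integer a ≥ 44 such that a, a + 1, a + 2, a + 3, a + 4 are all composite; we check each in order.
The first 4 eligible values, up to a = 47, all satisfy the conclusion.
a = 48: 48 = 2 × 24; 49 = 7 × 7; 50 = 2 × 25; 51 = 3 × 17; 52 = 2 × 26 — all composite.
Thus a = 48 disproves the claim, and no smaller a works.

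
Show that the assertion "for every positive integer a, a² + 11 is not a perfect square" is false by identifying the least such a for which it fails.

a = 5

The first 4 eligible values, up to a = 4, all satisfy the conclusion.
a = 5: 5² + 11 = 36 = 6², a perfect square.
So a = 5 is the smallest counterexample.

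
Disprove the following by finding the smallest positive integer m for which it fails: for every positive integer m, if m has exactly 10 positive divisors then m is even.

m = 405

We need the least positive integer m for which m has exactly 10 positive divisors but m is odd.
For m = 48, 80, 112, 162, 176, 208, 272, 304, 368 the conclusion holds.
m = 405: divisors of 405: 10 divisors; 405 is odd.
Thus m = 405 disproves the claim, and no smaller m works.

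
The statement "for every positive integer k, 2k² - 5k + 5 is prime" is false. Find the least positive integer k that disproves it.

Check each positive integer k in order until 2k² - 5k + 5 is not prime.
For k = 1, 2 the conclusion holds.
k = 3: 2k² - 5k + 5 = 8 = 2 × 4, composite.

k = 3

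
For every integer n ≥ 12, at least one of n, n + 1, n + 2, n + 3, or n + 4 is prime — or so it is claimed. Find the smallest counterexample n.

Check each integer n ≥ 12 in order until n, n + 1, n + 2, n + 3, n + 4 are all composite.
For n = 12, 13, 14, 15, …, 21, 22, 23 the conclusion holds.
n = 24: 24 = 2 × 12; 25 = 5 × 5; 26 = 2 × 13; 27 = 3 × 9; 28 = 2 × 14 — all composite.
Thus n = 24 disproves the claim, and no smaller n works.

n = 24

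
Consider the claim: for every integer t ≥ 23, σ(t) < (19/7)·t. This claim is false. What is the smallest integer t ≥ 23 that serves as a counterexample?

Check each integer t ≥ 23 in order until the claim fails.
The first 37 eligible values, up to t = 59, all satisfy the conclusion.
t = 60: σ(60) = 168; 168 ≥ 1140/7.
Hence t = 60 is a counterexample.

t = 60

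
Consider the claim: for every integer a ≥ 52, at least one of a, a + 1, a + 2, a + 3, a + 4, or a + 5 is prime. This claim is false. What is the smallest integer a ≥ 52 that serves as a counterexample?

The first 38 eligible values, up to a = 89, all satisfy the conclusion.
a = 90: 90 = 2 × 45; 91 = 7 × 13; 92 = 2 × 46; 93 = 3 × 31; 94 = 2 × 47; 95 = 5 × 19 — all composite.
So a = 90 is the smallest counterexample.

a = 90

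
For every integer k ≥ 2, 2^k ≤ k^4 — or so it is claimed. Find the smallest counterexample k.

For k = 2, 3, 4, 5, …, 14, 15, 16 the conclusion holds.
k = 17: 2^k = 131072 and k^4 = 83521, so 131072 > 83521.
Hence k = 17 is a counterexample.

k = 17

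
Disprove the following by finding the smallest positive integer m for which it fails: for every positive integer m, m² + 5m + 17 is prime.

m = 8

m = 1: m² + 5m + 17 = 23, prime.
m = 2: m² + 5m + 17 = 31, prime.
m = 3: m² + 5m + 17 = 41, prime.
m = 4: m² + 5m + 17 = 53, prime.
m = 5: m² + 5m + 17 = 67, prime.
m = 6: m² + 5m + 17 = 83, prime.
m = 7: m² + 5m + 17 = 101, prime.
m = 8: m² + 5m + 17 = 121 = 11 × 11, composite.
Hence m = 8 is a counterexample.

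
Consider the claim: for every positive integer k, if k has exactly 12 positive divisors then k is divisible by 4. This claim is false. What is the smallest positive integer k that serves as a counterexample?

A counterexample is any positive integer k such that k has exactly 12 positive divisors but k is not divisible by 4; we check each in order.
k = 60: τ(60) = 12; 60 mod 4 = 0.
k = 72: τ(72) = 12; 72 mod 4 = 0.
k = 84: τ(84) = 12; 84 mod 4 = 0.
k = 90: τ(90) = 12; 90 mod 4 = 2.

k = 90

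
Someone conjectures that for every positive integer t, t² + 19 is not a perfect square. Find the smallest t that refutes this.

The first 8 eligible values, up to t = 8, all satisfy the conclusion.
t = 9: 9² + 19 = 100 = 10², a perfect square.

t = 9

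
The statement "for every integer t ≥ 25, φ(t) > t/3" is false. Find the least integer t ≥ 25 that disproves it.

For t = 25, 26, 27, 28, 29 the conclusion holds.
t = 30: φ(30) = 8 and 30/3 = 10, so φ(30) ≤ 30/3.
Hence t = 30 is a counterexample.

t = 30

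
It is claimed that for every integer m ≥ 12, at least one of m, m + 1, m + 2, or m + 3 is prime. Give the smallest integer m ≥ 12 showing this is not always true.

m = 24

The first 12 eligible values, up to m = 23, all satisfy the conclusion.
m = 24: 24 = 2 × 12; 25 = 5 × 5; 26 = 2 × 13; 27 = 3 × 9 — all composite.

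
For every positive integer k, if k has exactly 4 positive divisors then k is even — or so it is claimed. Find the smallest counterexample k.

Check each positive integer k in order until k has exactly 4 positive divisors but k is odd.
k = 6: divisors of 6: 1, 2, 3, 6; 6 is even.
k = 8: divisors of 8: 1, 2, 4, 8; 8 is even.
k = 10: divisors of 10: 1, 2, 5, 10; 10 is even.
k = 14: divisors of 14: 1, 2, 7, 14; 14 is even.
k = 15: divisors of 15: 1, 3, 5, 15; 15 is odd.

k = 15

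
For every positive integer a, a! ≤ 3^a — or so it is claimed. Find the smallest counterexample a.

a = 1: a! = 1 and 3^a = 3, so 1 ≤ 3.
a = 2: a! = 2 and 3^a = 9, so 2 ≤ 9.
a = 3: a! = 6 and 3^a = 27, so 6 ≤ 27.
a = 4: a! = 24 and 3^a = 81, so 24 ≤ 81.
a = 5: a! = 120 and 3^a = 243, so 120 ≤ 243.
a = 6: a! = 720 and 3^a = 729, so 720 ≤ 729.
a = 7: a! = 5040 and 3^a = 2187, so 5040 > 2187.
Hence a = 7 is a counterexample.

a = 7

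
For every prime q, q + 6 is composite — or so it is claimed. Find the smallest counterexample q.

Check each prime q in order until q + 6 is prime.
For q = 2, 3 the conclusion holds.
q = 5: q + 6 = 11, prime — not composite.

q = 5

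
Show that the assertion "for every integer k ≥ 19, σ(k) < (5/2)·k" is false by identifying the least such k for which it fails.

k = 24

A counterexample is any integer k ≥ 19 such that the claim fails; we check each in order.
The first 5 eligible values, up to k = 23, all satisfy the conclusion.
k = 24: σ(24) = 60; 60 ≥ 60.
Hence k = 24 is a counterexample.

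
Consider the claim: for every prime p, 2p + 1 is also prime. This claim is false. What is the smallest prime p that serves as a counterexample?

p = 7

p = 2: 2p + 1 = 5, prime.
p = 3: 2p + 1 = 7, prime.
p = 5: 2p + 1 = 11, prime.
p = 7: 2p + 1 = 15 = 3 × 5, not prime.
Hence p = 7 is a counterexample.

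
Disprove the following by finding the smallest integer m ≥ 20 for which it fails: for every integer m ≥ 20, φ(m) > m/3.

We need the least integer m ≥ 20 for which the claim fails.
m = 20: φ(20) = 8 and 20/3 = 20/3, so φ(20) > 20/3.
m = 21: φ(21) = 12 and 21/3 = 7, so φ(21) > 21/3.
m = 22: φ(22) = 10 and 22/3 = 22/3, so φ(22) > 22/3.
m = 23: φ(23) = 22 and 23/3 = 23/3, so φ(23) > 23/3.
m = 24: φ(24) = 8 and 24/3 = 8, so φ(24) ≤ 24/3.
Thus m = 24 disproves the claim, and no smaller m works.

m = 24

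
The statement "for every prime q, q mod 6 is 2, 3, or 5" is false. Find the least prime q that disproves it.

For q = 2, 3, 5 the conclusion holds.
q = 7: 7 mod 6 = 1 — not in {2, 3, 5}.

q = 7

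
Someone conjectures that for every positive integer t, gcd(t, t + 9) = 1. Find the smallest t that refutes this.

Check each positive integer t in order until gcd(t, t + 9) > 1.
t = 1: gcd(1, 10) = 1.
t = 2: gcd(2, 11) = 1.
t = 3: gcd(3, 12) = 3.

t = 3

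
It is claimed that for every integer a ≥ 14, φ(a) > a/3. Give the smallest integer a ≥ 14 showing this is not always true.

Check each integer a ≥ 14 in order until the claim fails.
a = 14: φ(14) = 6 and 14/3 = 14/3, so φ(14) > 14/3.
a = 15: φ(15) = 8 and 15/3 = 5, so φ(15) > 15/3.
a = 16: φ(16) = 8 and 16/3 = 16/3, so φ(16) > 16/3.
a = 17: φ(17) = 16 and 17/3 = 17/3, so φ(17) > 17/3.
a = 18: φ(18) = 6 and 18/3 = 6, so φ(18) ≤ 18/3.
Thus a = 18 disproves the claim, and no smaller a works.

a = 18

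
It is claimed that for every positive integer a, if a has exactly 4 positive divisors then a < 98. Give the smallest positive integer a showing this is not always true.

a = 106

We need the least positive integer a for which a has exactly 4 positive divisors but the claim fails.
The first 32 eligible values, up to a = 95, all satisfy the conclusion.
a = 106: τ(106) = 4; 106 ≥ 98.
So a = 106 is the smallest counterexample.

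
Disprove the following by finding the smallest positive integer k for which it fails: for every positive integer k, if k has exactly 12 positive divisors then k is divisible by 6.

k = 140

The first 8 eligible values, up to k = 132, all satisfy the conclusion.
k = 140: τ(140) = 12; 140 mod 6 = 2.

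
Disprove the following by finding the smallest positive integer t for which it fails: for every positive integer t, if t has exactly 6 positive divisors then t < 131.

t = 147

Check each positive integer t in order until t has exactly 6 positive divisors but the claim fails.
For t = 12, 18, 20, 28, …, 116, 117, 124 the conclusion holds.
t = 147: τ(147) = 6; 147 ≥ 131.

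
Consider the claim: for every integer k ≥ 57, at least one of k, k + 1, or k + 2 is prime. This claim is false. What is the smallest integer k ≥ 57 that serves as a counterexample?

k = 62

Check each integer k ≥ 57 in order until k, k + 1, k + 2 are all composite.
k = 57: 59 is prime.
k = 58: 59 is prime.
k = 59: 59 is prime.
k = 60: 61 is prime.
k = 61: 61 is prime.
k = 62: 62 = 2 × 31; 63 = 3 × 21; 64 = 2 × 32 — all composite.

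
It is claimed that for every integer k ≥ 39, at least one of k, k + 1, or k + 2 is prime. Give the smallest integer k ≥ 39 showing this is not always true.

k = 44

A counterexample is any integer k ≥ 39 such that k, k + 1, k + 2 are all composite; we check each in order.
k = 39: 41 is prime.
k = 40: 41 is prime.
k = 41: 41 is prime.
k = 42: 43 is prime.
k = 43: 43 is prime.
k = 44: 44 = 2 × 22; 45 = 3 × 15; 46 = 2 × 23 — all composite.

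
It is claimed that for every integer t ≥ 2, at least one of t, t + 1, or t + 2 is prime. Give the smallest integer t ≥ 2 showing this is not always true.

For t = 2, 3, 4, 5, 6, 7 the conclusion holds.
t = 8: 8 = 2 × 4; 9 = 3 × 3; 10 = 2 × 5 — all composite.

t = 8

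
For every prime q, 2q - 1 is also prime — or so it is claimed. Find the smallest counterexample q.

q = 5

We need the least prime q for which 2q - 1 is not prime.
For q = 2, 3 the conclusion holds.
q = 5: 2q - 1 = 9 = 3 × 3, not prime.
So q = 5 is the smallest counterexample.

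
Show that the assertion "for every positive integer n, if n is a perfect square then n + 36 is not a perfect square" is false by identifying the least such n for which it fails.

Check each positive integer n in order until n is a perfect square but n + 36 is a perfect square.
For n = 1, 4, 9, 16, 25, 36, 49 the conclusion holds.
n = 64: 64 = 8² and 64 + 36 = 100 = 10².

n = 64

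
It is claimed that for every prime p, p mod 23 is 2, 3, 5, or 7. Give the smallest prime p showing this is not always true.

p = 11

We need the least prime p for which the claim fails.
p = 2: 2 mod 23 = 2.
p = 3: 3 mod 23 = 3.
p = 5: 5 mod 23 = 5.
p = 7: 7 mod 23 = 7.
p = 11: 11 mod 23 = 11 — not in {2, 3, 5, 7}.
Hence p = 11 is a counterexample.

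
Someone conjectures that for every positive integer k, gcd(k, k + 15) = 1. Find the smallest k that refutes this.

k = 3

For k = 1, 2 the conclusion holds.
k = 3: gcd(3, 18) = 3.
So k = 3 is the smallest counterexample.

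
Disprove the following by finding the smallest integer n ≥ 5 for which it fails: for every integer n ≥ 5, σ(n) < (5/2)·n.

n = 24

A counterexample is any integer n ≥ 5 such that the claim fails; we check each in order.
The first 19 eligible values, up to n = 23, all satisfy the conclusion.
n = 24: σ(24) = 60; 60 ≥ 60.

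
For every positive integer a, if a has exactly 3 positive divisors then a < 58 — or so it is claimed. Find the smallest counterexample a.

For a = 4, 9, 25, 49 the conclusion holds.
a = 121: τ(121) = 3; 121 ≥ 58.

a = 121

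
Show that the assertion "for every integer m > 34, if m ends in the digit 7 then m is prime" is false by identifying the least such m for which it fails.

m = 37: 37 ends in 7 and is prime.
m = 47: 47 ends in 7 and is prime.
m = 57: 57 ends in 7; 57 = 3 × 19, composite.

m = 57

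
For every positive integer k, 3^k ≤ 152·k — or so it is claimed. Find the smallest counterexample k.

k = 7

Check each positive integer k in order until 3^k > 152·k.
k = 1: 3^k = 3 and 152·k = 152, so 3 ≤ 152.
k = 2: 3^k = 9 and 152·k = 304, so 9 ≤ 304.
k = 3: 3^k = 27 and 152·k = 456, so 27 ≤ 456.
k = 4: 3^k = 81 and 152·k = 608, so 81 ≤ 608.
k = 5: 3^k = 243 and 152·k = 760, so 243 ≤ 760.
k = 6: 3^k = 729 and 152·k = 912, so 729 ≤ 912.
k = 7: 3^k = 2187 and 152·k = 1064, so 2187 > 1064.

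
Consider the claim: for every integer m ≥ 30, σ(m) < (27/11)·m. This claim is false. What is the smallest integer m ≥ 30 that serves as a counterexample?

m = 30: σ(30) = 72; 72 < 810/11.
m = 31: σ(31) = 32; 32 < 837/11.
m = 32: σ(32) = 63; 63 < 864/11.
m = 33: σ(33) = 48; 48 < 81.
m = 34: σ(34) = 54; 54 < 918/11.
m = 35: σ(35) = 48; 48 < 945/11.
m = 36: σ(36) = 91; 91 ≥ 972/11.
Thus m = 36 disproves the claim, and no smaller m works.

m = 36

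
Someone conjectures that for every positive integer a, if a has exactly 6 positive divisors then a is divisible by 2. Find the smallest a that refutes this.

a = 45

Check each positive integer a in order until a has exactly 6 positive divisors but a is not divisible by 2.
The first 6 eligible values, up to a = 44, all satisfy the conclusion.
a = 45: τ(45) = 6; 45 mod 2 = 1.
Hence a = 45 is a counterexample.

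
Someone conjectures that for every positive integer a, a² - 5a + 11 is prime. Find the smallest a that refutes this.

a = 7

A counterexample is any positive integer a such that a² - 5a + 11 is not prime; we check each in order.
a = 1: a² - 5a + 11 = 7, prime.
a = 2: a² - 5a + 11 = 5, prime.
a = 3: a² - 5a + 11 = 5, prime.
a = 4: a² - 5a + 11 = 7, prime.
a = 5: a² - 5a + 11 = 11, prime.
a = 6: a² - 5a + 11 = 17, prime.
a = 7: a² - 5a + 11 = 25 = 5 × 5, composite.
Hence a = 7 is a counterexample.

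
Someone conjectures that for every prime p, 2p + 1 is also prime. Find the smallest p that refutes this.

p = 2: 2p + 1 = 5, prime.
p = 3: 2p + 1 = 7, prime.
p = 5: 2p + 1 = 11, prime.
p = 7: 2p + 1 = 15 = 3 × 5, not prime.
Hence p = 7 is a counterexample.

p = 7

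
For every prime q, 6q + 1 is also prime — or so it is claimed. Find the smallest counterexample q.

A counterexample is any prime q such that 6q + 1 is not prime; we check each in order.
q = 2: 6q + 1 = 13, prime.
q = 3: 6q + 1 = 19, prime.
q = 5: 6q + 1 = 31, prime.
q = 7: 6q + 1 = 43, prime.
q = 11: 6q + 1 = 67, prime.
q = 13: 6q + 1 = 79, prime.
q = 17: 6q + 1 = 103, prime.
q = 19: 6q + 1 = 115 = 5 × 23, not prime.

q = 19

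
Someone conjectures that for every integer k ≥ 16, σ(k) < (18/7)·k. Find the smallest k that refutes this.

Check each integer k ≥ 16 in order until the claim fails.
For k = 16, 17, 18, 19, …, 45, 46, 47 the conclusion holds.
k = 48: σ(48) = 124; 124 ≥ 864/7.

k = 48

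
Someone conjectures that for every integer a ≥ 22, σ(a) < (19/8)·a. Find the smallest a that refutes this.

a = 24

A counterexample is any integer a ≥ 22 such that the claim fails; we check each in order.
a = 22: σ(22) = 36; 36 < 209/4.
a = 23: σ(23) = 24; 24 < 437/8.
a = 24: σ(24) = 60; 60 ≥ 57.
So a = 24 is the smallest counterexample.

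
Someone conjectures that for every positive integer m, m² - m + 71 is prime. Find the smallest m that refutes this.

m = 3

We need the least positive integer m for which m² - m + 71 is not prime.
For m = 1, 2 the conclusion holds.
m = 3: m² - m + 71 = 77 = 7 × 11, composite.
Hence m = 3 is a counterexample.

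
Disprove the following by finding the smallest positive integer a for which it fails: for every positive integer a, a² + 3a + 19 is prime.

a = 15

Check each positive integer a in order until a² + 3a + 19 is not prime.
The first 14 eligible values, up to a = 14, all satisfy the conclusion.
a = 15: a² + 3a + 19 = 289 = 17 × 17, composite.
So a = 15 is the smallest counterexample.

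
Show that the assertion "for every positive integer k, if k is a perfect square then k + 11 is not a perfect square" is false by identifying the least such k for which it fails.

For k = 1, 4, 9, 16 the conclusion holds.
k = 25: 25 = 5² and 25 + 11 = 36 = 6².
So k = 25 is the smallest counterexample.

k = 25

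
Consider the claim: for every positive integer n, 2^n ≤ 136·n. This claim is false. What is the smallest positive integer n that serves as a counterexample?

n = 11

For n = 1, 2, 3, 4, 5, 6, 7, 8, 9, 10 the conclusion holds.
n = 11: 2^n = 2048 and 136·n = 1496, so 2048 > 1496.
So n = 11 is the smallest counterexample.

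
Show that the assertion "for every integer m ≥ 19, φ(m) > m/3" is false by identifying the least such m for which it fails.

m = 24

Check each integer m ≥ 19 in order until the claim fails.
The first 5 eligible values, up to m = 23, all satisfy the conclusion.
m = 24: φ(24) = 8 and 24/3 = 8, so φ(24) ≤ 24/3.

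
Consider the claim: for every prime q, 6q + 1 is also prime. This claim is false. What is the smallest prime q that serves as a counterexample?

q = 19

Check each prime q in order until 6q + 1 is not prime.
q = 2: 6q + 1 = 13, prime.
q = 3: 6q + 1 = 19, prime.
q = 5: 6q + 1 = 31, prime.
q = 7: 6q + 1 = 43, prime.
q = 11: 6q + 1 = 67, prime.
q = 13: 6q + 1 = 79, prime.
q = 17: 6q + 1 = 103, prime.
q = 19: 6q + 1 = 115 = 5 × 23, not prime.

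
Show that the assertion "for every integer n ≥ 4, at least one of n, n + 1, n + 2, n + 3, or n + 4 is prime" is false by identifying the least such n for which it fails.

For n = 4, 5, 6, 7, …, 21, 22, 23 the conclusion holds.
n = 24: 24 = 2 × 12; 25 = 5 × 5; 26 = 2 × 13; 27 = 3 × 9; 28 = 2 × 14 — all composite.
Thus n = 24 disproves the claim, and no smaller n works.

n = 24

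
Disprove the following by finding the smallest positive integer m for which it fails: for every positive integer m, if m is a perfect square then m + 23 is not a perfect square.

Check each positive integer m in order until m is a perfect square but m + 23 is a perfect square.
For m = 1, 4, 9, 16, 25, 36, 49, 64, 81, 100 the conclusion holds.
m = 121: 121 = 11² and 121 + 23 = 144 = 12².
Hence m = 121 is a counterexample.

m = 121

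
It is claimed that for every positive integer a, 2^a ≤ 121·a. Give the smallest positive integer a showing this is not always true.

a = 11

For a = 1, 2, 3, 4, 5, 6, 7, 8, 9, 10 the conclusion holds.
a = 11: 2^a = 2048 and 121·a = 1331, so 2048 > 1331.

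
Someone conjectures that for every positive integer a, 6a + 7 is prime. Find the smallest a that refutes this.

a = 3

For a = 1, 2 the conclusion holds.
a = 3: 6a + 7 = 25 = 5 × 5, composite.
Hence a = 3 is a counterexample.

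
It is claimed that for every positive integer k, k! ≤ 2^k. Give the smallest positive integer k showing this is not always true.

k = 4

We need the least positive integer k for which k! > 2^k.
For k = 1, 2, 3 the conclusion holds.
k = 4: k! = 24 and 2^k = 16, so 24 > 16.
So k = 4 is the smallest counterexample.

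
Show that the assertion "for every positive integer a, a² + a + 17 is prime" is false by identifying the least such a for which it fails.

A counterexample is any positive integer a such that a² + a + 17 is not prime; we check each in order.
For a = 1, 2, 3, 4, …, 13, 14, 15 the conclusion holds.
a = 16: a² + a + 17 = 289 = 17 × 17, composite.

a = 16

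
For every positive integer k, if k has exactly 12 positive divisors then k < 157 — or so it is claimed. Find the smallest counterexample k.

k = 160

We need the least positive integer k for which k has exactly 12 positive divisors but the claim fails.
For k = 60, 72, 84, 90, …, 140, 150, 156 the conclusion holds.
k = 160: τ(160) = 12; 160 ≥ 157.
So k = 160 is the smallest counterexample.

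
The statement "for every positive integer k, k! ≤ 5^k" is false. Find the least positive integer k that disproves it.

We need the least positive integer k for which k! > 5^k.
For k = 1, 2, 3, 4, …, 9, 10, 11 the conclusion holds.
k = 12: k! = 479001600 and 5^k = 244140625, so 479001600 > 244140625.

k = 12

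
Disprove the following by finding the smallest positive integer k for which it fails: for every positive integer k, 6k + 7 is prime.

We need the least positive integer k for which 6k + 7 is not prime.
For k = 1, 2 the conclusion holds.
k = 3: 6k + 7 = 25 = 5 × 5, composite.

k = 3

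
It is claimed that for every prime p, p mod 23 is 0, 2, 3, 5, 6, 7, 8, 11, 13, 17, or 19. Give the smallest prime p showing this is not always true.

p = 37

For p = 2, 3, 5, 7, …, 23, 29, 31 the conclusion holds.
p = 37: 37 mod 23 = 14 — not in {0, 2, 3, 5, 6, 7, 8, 11, 13, 17, 19}.
Thus p = 37 disproves the claim, and no smaller p works.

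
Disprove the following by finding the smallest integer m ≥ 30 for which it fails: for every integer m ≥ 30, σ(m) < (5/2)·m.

m = 36

A counterexample is any integer m ≥ 30 such that the claim fails; we check each in order.
The first 6 eligible values, up to m = 35, all satisfy the conclusion.
m = 36: σ(36) = 91; 91 ≥ 90.
So m = 36 is the smallest counterexample.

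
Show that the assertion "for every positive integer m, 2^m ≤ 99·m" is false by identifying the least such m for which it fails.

m = 10

For m = 1, 2, 3, 4, 5, 6, 7, 8, 9 the conclusion holds.
m = 10: 2^m = 1024 and 99·m = 990, so 1024 > 990.
Thus m = 10 disproves the claim, and no smaller m works.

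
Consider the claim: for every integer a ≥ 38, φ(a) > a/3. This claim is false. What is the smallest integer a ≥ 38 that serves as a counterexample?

a = 42

The first 4 eligible values, up to a = 41, all satisfy the conclusion.
a = 42: φ(42) = 12 and 42/3 = 14, so φ(42) ≤ 42/3.
Thus a = 42 disproves the claim, and no smaller a works.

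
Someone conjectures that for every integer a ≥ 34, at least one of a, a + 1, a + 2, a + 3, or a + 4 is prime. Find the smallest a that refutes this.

We need the least integer a ≥ 34 for which a, a + 1, a + 2, a + 3, a + 4 are all composite.
For a = 34, 35, 36, 37, …, 45, 46, 47 the conclusion holds.
a = 48: 48 = 2 × 24; 49 = 7 × 7; 50 = 2 × 25; 51 = 3 × 17; 52 = 2 × 26 — all composite.
Thus a = 48 disproves the claim, and no smaller a works.

a = 48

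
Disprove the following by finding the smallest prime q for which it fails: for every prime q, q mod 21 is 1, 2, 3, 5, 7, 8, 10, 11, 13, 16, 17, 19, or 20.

q = 67

A counterexample is any prime q such that the claim fails; we check each in order.
For q = 2, 3, 5, 7, …, 53, 59, 61 the conclusion holds.
q = 67: 67 mod 21 = 4 — not in {1, 2, 3, 5, 7, 8, 10, 11, 13, 16, 17, 19, 20}.
Thus q = 67 disproves the claim, and no smaller q works.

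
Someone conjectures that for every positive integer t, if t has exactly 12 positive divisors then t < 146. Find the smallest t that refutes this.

t = 150

We need the least positive integer t for which t has exactly 12 positive divisors but the claim fails.
For t = 60, 72, 84, 90, 96, 108, 126, 132, 140 the conclusion holds.
t = 150: τ(150) = 12; 150 ≥ 146.
Thus t = 150 disproves the claim, and no smaller t works.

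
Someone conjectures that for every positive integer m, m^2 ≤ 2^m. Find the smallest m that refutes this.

m = 3

For m = 1, 2 the conclusion holds.
m = 3: m^2 = 9 and 2^m = 8, so 9 > 8.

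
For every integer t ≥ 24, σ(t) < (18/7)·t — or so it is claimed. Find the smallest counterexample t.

The first 24 eligible values, up to t = 47, all satisfy the conclusion.
t = 48: σ(48) = 124; 124 ≥ 864/7.
Thus t = 48 disproves the claim, and no smaller t works.

t = 48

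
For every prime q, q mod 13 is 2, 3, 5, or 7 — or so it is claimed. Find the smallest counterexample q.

q = 11

q = 2: 2 mod 13 = 2.
q = 3: 3 mod 13 = 3.
q = 5: 5 mod 13 = 5.
q = 7: 7 mod 13 = 7.
q = 11: 11 mod 13 = 11 — not in {2, 3, 5, 7}.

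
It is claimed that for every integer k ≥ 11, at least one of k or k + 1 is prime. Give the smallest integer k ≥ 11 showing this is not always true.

Check each integer k ≥ 11 in order until k, k + 1 are both composite.
For k = 11, 12, 13 the conclusion holds.
k = 14: 14 = 2 × 7; 15 = 3 × 5 — both composite.
So k = 14 is the smallest counterexample.

k = 14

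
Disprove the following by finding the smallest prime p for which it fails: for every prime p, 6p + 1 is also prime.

Check each prime p in order until 6p + 1 is not prime.
For p = 2, 3, 5, 7, 11, 13, 17 the conclusion holds.
p = 19: 6p + 1 = 115 = 5 × 23, not prime.

p = 19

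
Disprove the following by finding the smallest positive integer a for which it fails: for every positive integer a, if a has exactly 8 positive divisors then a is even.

For a = 24, 30, 40, 42, …, 88, 102, 104 the conclusion holds.
a = 105: divisors of 105: 1, 3, 5, 7, 15, 21, 35, 105; 105 is odd.
So a = 105 is the smallest counterexample.

a = 105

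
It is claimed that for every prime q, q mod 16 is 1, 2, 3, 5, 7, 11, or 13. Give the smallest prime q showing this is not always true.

We need the least prime q for which the claim fails.
For q = 2, 3, 5, 7, 11, 13, 17, 19, 23, 29 the conclusion holds.
q = 31: 31 mod 16 = 15 — not in {1, 2, 3, 5, 7, 11, 13}.
So q = 31 is the smallest counterexample.

q = 31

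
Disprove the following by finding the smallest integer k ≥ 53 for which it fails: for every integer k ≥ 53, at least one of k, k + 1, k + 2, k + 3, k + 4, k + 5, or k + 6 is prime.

A counterexample is any integer k ≥ 53 such that k, k + 1, k + 2, k + 3, k + 4, k + 5, k + 6 are all composite; we check each in order.
For k = 53, 54, 55, 56, …, 87, 88, 89 the conclusion holds.
k = 90: 90 = 2 × 45; 91 = 7 × 13; 92 = 2 × 46; 93 = 3 × 31; 94 = 2 × 47; 95 = 5 × 19; 96 = 2 × 48 — all composite.
Thus k = 90 disproves the claim, and no smaller k works.

k = 90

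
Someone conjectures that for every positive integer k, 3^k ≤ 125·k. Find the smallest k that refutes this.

The first 6 eligible values, up to k = 6, all satisfy the conclusion.
k = 7: 3^k = 2187 and 125·k = 875, so 2187 > 875.

k = 7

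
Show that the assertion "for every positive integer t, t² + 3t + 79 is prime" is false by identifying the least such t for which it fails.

t = 1: t² + 3t + 79 = 83, prime.
t = 2: t² + 3t + 79 = 89, prime.
t = 3: t² + 3t + 79 = 97, prime.
t = 4: t² + 3t + 79 = 107, prime.
t = 5: t² + 3t + 79 = 119 = 7 × 17, composite.

t = 5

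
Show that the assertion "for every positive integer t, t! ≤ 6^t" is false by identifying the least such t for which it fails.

t = 14

We need the least positive integer t for which t! > 6^t.
The first 13 eligible values, up to t = 13, all satisfy the conclusion.
t = 14: t! = 87178291200 and 6^t = 78364164096, so 87178291200 > 78364164096.
Thus t = 14 disproves the claim, and no smaller t works.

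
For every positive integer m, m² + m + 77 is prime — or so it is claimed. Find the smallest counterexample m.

We need the least positive integer m for which m² + m + 77 is not prime.
For m = 1, 2, 3, 4, 5 the conclusion holds.
m = 6: m² + m + 77 = 119 = 7 × 17, composite.

m = 6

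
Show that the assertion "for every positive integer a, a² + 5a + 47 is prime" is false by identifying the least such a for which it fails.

For a = 1, 2, 3, 4, …, 35, 36, 37 the conclusion holds.
a = 38: a² + 5a + 47 = 1681 = 41 × 41, composite.
Hence a = 38 is a counterexample.

a = 38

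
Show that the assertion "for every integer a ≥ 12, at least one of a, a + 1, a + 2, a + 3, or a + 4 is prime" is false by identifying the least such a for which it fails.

We need the least integer a ≥ 12 for which a, a + 1, a + 2, a + 3, a + 4 are all composite.
The first 12 eligible values, up to a = 23, all satisfy the conclusion.
a = 24: 24 = 2 × 12; 25 = 5 × 5; 26 = 2 × 13; 27 = 3 × 9; 28 = 2 × 14 — all composite.
Thus a = 24 disproves the claim, and no smaller a works.

a = 24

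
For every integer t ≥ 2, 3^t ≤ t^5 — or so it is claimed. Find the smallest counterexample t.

t = 11

Check each integer t ≥ 2 in order until 3^t > t^5.
The first 9 eligible values, up to t = 10, all satisfy the conclusion.
t = 11: 3^t = 177147 and t^5 = 161051, so 177147 > 161051.
Hence t = 11 is a counterexample.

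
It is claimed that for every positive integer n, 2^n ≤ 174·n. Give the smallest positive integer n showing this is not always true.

n = 11

For n = 1, 2, 3, 4, 5, 6, 7, 8, 9, 10 the conclusion holds.
n = 11: 2^n = 2048 and 174·n = 1914, so 2048 > 1914.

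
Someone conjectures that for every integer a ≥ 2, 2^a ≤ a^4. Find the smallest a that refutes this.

a = 17

A counterexample is any integer a ≥ 2 such that 2^a > a^4; we check each in order.
For a = 2, 3, 4, 5, …, 14, 15, 16 the conclusion holds.
a = 17: 2^a = 131072 and a^4 = 83521, so 131072 > 83521.
Hence a = 17 is a counterexample.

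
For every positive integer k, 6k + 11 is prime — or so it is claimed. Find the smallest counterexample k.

We need the least positive integer k for which 6k + 11 is not prime.
k = 1: 6k + 11 = 17, prime.
k = 2: 6k + 11 = 23, prime.
k = 3: 6k + 11 = 29, prime.
k = 4: 6k + 11 = 35 = 5 × 7, composite.

k = 4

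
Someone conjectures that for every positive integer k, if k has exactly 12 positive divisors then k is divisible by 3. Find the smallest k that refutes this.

A counterexample is any positive integer k such that k has exactly 12 positive divisors but k is not divisible by 3; we check each in order.
k = 60: τ(60) = 12; 60 mod 3 = 0.
k = 72: τ(72) = 12; 72 mod 3 = 0.
k = 84: τ(84) = 12; 84 mod 3 = 0.
k = 90: τ(90) = 12; 90 mod 3 = 0.
k = 96: τ(96) = 12; 96 mod 3 = 0.
k = 108: τ(108) = 12; 108 mod 3 = 0.
k = 126: τ(126) = 12; 126 mod 3 = 0.
k = 132: τ(132) = 12; 132 mod 3 = 0.
k = 140: τ(140) = 12; 140 mod 3 = 2.
So k = 140 is the smallest counterexample.

k = 140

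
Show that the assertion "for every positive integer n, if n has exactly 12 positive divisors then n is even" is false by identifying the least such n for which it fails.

n = 315

For n = 60, 72, 84, 90, …, 294, 306, 308 the conclusion holds.
n = 315: divisors of 315: 12 divisors; 315 is odd.
So n = 315 is the smallest counterexample.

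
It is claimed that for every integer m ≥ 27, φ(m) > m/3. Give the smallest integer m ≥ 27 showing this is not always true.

m = 30

m = 27: φ(27) = 18 and 27/3 = 9, so φ(27) > 27/3.
m = 28: φ(28) = 12 and 28/3 = 28/3, so φ(28) > 28/3.
m = 29: φ(29) = 28 and 29/3 = 29/3, so φ(29) > 29/3.
m = 30: φ(30) = 8 and 30/3 = 10, so φ(30) ≤ 30/3.
Thus m = 30 disproves the claim, and no smaller m works.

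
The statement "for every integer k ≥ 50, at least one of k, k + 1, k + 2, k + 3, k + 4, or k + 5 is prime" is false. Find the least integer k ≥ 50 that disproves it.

k = 90

The first 40 eligible values, up to k = 89, all satisfy the conclusion.
k = 90: 90 = 2 × 45; 91 = 7 × 13; 92 = 2 × 46; 93 = 3 × 31; 94 = 2 × 47; 95 = 5 × 19 — all composite.
Thus k = 90 disproves the claim, and no smaller k works.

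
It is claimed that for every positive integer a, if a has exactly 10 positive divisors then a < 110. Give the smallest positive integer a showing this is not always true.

a = 112

For a = 48, 80 the conclusion holds.
a = 112: τ(112) = 10; 112 ≥ 110.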